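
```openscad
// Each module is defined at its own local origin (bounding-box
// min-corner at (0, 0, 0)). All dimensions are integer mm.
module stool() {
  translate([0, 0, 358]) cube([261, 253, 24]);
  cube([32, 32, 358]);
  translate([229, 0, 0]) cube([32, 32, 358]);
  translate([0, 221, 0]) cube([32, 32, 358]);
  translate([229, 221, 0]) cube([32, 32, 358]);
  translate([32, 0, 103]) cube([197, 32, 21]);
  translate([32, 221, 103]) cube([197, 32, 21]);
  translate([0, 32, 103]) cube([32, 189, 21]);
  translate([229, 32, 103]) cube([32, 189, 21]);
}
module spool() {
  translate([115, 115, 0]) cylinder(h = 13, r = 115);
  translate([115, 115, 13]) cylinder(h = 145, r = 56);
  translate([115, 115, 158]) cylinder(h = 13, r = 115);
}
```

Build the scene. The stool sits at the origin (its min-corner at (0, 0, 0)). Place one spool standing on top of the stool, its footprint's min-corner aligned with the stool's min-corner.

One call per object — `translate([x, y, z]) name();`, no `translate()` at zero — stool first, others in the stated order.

stool();
translate([0, 0, 382]) spool();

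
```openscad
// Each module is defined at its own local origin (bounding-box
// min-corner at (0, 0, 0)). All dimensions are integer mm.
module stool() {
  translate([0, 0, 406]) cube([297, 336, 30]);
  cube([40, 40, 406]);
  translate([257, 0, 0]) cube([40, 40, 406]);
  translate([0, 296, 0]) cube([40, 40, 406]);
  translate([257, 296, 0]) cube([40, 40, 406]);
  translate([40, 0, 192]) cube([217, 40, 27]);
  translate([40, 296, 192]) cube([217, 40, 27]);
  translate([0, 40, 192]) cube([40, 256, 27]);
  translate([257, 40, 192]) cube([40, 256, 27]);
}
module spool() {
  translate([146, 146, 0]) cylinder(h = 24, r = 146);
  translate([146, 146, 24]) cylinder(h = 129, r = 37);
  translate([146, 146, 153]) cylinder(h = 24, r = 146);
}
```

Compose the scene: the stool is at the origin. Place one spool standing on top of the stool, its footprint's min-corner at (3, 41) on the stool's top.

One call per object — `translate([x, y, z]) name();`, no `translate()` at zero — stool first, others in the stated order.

stool();
translate([3, 41, 436]) spool();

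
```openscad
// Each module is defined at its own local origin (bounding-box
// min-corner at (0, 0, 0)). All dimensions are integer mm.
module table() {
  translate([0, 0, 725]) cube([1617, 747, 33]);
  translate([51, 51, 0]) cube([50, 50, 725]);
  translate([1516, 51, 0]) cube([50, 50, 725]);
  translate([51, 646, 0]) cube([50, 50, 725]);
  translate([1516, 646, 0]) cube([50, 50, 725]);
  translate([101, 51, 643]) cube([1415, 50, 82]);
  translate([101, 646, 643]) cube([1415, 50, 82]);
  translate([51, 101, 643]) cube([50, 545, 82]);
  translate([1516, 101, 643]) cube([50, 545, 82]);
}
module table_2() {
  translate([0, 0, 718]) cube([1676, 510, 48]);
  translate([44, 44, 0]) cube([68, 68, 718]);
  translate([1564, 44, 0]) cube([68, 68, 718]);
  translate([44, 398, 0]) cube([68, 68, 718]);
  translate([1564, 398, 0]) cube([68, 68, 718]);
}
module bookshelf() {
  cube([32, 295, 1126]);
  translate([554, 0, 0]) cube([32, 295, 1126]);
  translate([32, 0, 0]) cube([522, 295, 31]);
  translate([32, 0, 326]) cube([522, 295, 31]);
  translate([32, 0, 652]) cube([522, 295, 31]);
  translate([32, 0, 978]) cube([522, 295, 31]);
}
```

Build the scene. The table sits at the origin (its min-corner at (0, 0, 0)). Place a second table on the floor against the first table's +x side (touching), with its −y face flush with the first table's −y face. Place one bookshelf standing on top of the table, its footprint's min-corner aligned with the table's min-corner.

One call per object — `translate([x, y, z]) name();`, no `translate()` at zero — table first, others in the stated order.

table();
translate([1617, 0, 0]) table_2();
translate([0, 0, 758]) bookshelf();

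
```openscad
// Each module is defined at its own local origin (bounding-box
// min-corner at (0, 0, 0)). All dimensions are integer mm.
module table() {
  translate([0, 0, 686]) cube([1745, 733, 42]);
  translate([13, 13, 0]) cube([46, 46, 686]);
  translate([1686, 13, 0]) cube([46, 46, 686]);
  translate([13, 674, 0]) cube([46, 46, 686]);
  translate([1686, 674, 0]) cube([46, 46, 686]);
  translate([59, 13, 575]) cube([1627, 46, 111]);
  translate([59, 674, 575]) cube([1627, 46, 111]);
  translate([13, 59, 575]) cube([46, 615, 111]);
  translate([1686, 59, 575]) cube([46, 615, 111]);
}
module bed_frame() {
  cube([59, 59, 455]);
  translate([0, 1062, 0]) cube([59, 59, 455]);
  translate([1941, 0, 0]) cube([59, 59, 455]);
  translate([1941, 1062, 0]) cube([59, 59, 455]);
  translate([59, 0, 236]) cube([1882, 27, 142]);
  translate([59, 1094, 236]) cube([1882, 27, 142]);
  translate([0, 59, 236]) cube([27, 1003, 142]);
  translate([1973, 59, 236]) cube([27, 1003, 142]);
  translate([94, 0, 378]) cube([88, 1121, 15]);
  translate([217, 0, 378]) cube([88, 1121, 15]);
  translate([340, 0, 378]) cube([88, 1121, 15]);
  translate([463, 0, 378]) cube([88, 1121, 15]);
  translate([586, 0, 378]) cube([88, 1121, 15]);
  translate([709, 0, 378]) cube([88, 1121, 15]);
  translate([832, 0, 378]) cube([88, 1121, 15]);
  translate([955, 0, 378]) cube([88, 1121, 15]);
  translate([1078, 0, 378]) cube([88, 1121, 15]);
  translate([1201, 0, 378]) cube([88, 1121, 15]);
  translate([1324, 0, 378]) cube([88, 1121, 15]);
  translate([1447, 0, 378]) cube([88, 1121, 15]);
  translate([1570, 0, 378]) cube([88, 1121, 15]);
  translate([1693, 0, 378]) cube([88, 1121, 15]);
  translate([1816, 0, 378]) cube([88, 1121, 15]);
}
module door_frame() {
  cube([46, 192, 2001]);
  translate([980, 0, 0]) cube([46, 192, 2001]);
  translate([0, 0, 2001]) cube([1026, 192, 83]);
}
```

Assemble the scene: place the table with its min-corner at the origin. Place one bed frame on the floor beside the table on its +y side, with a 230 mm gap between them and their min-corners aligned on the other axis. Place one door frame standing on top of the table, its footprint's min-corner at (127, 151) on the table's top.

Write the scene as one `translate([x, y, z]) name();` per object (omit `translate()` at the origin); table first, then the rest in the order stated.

table();
translate([0, 963, 0]) bed_frame();
translate([127, 151, 728]) door_frame();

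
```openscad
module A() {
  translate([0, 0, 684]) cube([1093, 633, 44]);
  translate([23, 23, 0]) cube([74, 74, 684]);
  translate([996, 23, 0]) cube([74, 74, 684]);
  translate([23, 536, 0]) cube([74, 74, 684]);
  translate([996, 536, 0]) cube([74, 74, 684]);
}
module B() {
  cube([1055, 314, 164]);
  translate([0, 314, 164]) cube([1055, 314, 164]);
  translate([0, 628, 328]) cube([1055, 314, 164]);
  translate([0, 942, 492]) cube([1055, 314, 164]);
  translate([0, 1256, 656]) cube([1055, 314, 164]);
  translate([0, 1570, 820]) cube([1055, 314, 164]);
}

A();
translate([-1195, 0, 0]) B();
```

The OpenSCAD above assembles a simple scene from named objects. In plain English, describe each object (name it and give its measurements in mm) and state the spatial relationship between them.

A is a table with a 1093×633 mm rectangular top, 44 mm thick, top surface at z = 728 mm, supported by four 74×74 mm square legs, each inset 23 mm from the nearest pair of top edges, running from the floor.

B is a run of 6 identical solid stair steps. Each tread is 1055×314 mm and each step block is 164 mm high. Step 1 rests on the floor; step k is offset from step 1 by (k−1)×314 mm in y and (k−1)×164 mm in z.

The staircase is on the floor beside the table on its −x side.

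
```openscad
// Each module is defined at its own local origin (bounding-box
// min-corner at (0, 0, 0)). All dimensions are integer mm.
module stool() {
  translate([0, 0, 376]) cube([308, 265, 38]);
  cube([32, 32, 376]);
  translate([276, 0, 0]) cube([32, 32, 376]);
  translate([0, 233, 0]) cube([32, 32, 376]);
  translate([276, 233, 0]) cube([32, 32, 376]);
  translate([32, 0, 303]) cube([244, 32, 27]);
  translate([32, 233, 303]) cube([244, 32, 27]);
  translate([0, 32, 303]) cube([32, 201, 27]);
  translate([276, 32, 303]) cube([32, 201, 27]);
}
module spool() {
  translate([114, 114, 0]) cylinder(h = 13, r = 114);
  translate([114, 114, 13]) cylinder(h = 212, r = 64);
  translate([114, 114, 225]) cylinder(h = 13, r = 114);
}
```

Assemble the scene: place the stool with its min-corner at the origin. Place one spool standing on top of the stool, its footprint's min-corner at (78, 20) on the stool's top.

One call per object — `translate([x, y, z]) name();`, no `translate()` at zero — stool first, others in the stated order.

stool();
translate([78, 20, 414]) spool();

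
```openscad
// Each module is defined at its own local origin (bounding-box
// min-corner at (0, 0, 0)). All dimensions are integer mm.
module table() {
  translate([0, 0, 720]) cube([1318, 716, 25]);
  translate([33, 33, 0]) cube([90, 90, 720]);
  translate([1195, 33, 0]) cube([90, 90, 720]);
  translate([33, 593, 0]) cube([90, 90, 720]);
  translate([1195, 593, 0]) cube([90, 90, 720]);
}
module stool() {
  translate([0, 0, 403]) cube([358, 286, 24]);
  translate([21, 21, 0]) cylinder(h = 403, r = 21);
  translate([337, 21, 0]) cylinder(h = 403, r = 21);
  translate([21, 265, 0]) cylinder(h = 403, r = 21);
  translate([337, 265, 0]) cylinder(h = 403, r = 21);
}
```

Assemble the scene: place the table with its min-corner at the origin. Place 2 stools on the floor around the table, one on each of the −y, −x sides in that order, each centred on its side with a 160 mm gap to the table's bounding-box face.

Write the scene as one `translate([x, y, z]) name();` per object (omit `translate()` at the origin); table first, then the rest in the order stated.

table();
translate([480, -446, 0]) stool();
translate([-518, 215, 0]) stool();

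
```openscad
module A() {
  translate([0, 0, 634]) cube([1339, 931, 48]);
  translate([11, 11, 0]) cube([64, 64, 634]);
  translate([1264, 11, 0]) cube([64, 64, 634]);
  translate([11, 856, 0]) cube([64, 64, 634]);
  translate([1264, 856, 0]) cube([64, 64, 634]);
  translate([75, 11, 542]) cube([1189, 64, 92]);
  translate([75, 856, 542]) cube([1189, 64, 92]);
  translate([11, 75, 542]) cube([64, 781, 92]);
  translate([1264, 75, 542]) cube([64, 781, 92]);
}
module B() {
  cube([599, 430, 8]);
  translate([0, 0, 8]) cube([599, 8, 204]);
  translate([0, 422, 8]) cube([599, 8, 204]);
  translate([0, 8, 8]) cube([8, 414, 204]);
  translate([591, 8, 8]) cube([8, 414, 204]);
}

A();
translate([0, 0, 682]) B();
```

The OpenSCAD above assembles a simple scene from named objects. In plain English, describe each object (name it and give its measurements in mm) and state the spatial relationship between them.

A is a table: top 1339 mm (x) × 931 mm (y), 48 mm thick, upper face at z = 682 mm, on four 64×64 mm square legs, each inset 11 mm from the nearest pair of top edges, running from z = 0 to the bottom of the top. Four apron rails, 64 mm thick and 92 mm tall, run between adjacent legs with their top edges flush with the underside of the top and their outer faces flush with the legs' outer faces.

B is an open-topped rectangular box: outside dimensions 599×430×212 mm, with a uniform wall and base thickness of 8 mm. The base is a full 599×430 slab on the floor; four walls sit on top of the base. The front and back walls (the −y and +y sides) span the full width; the two side walls fit between them.

The open box is on top of the table.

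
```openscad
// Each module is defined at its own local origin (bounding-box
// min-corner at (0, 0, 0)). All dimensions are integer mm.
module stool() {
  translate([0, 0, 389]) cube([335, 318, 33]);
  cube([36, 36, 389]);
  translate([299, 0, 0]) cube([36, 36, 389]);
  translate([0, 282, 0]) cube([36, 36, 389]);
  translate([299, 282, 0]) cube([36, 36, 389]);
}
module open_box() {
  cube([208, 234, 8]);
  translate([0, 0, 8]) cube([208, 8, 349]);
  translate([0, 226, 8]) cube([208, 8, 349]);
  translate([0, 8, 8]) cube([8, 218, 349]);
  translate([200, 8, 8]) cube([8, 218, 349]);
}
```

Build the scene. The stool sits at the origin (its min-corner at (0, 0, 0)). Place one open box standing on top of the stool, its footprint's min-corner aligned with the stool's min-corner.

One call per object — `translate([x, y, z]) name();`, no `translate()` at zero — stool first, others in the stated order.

stool();
translate([0, 0, 422]) open_box();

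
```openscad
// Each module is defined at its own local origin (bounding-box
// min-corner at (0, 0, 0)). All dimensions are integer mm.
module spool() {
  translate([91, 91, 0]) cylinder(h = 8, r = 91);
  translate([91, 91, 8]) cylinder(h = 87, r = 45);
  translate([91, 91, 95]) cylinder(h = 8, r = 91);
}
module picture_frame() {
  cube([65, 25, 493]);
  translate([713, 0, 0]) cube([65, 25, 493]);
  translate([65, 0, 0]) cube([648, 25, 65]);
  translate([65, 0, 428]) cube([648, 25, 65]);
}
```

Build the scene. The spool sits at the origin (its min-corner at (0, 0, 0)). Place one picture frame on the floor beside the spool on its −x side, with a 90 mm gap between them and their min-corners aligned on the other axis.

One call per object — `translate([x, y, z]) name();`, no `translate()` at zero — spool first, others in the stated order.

spool();
translate([-868, 0, 0]) picture_frame();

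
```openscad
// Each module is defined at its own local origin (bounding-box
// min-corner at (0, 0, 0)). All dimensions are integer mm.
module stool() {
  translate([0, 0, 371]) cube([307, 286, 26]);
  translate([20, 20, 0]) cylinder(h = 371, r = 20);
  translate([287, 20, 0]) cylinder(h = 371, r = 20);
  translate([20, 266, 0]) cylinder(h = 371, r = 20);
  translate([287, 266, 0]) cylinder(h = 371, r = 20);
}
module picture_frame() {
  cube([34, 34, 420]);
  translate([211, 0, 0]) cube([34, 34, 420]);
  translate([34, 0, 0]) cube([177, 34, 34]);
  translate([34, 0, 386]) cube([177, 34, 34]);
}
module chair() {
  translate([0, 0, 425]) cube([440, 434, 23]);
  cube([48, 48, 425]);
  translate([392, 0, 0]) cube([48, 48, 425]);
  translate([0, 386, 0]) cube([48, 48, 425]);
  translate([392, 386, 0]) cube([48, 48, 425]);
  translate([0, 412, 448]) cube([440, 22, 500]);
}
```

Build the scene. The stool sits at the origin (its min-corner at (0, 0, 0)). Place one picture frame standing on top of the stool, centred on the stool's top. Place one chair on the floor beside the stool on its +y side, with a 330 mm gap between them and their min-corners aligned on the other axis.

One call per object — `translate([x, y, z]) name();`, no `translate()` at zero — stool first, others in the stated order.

stool();
translate([31, 126, 397]) picture_frame();
translate([0, 616, 0]) chair();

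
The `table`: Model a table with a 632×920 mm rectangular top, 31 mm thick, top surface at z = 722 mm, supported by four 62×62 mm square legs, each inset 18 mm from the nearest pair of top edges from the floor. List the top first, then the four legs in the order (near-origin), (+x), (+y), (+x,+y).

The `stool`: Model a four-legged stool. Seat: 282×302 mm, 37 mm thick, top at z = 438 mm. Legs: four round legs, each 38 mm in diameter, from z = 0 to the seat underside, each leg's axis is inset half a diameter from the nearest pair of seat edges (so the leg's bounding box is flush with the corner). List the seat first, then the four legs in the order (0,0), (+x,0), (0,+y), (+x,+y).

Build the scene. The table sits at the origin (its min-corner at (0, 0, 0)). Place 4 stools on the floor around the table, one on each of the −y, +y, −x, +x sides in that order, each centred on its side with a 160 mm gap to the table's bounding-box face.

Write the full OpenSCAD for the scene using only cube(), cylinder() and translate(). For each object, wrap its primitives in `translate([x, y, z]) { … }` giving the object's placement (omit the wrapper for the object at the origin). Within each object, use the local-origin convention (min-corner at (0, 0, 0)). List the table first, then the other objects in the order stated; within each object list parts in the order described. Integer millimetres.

translate([0, 0, 691]) cube([632, 920, 31]);
translate([18, 18, 0]) cube([62, 62, 691]);
translate([552, 18, 0]) cube([62, 62, 691]);
translate([18, 840, 0]) cube([62, 62, 691]);
translate([552, 840, 0]) cube([62, 62, 691]);
translate([175, -462, 0]) {
  translate([0, 0, 401]) cube([282, 302, 37]);
  translate([19, 19, 0]) cylinder(h = 401, r = 19);
  translate([263, 19, 0]) cylinder(h = 401, r = 19);
  translate([19, 283, 0]) cylinder(h = 401, r = 19);
  translate([263, 283, 0]) cylinder(h = 401, r = 19);
}
translate([175, 1080, 0]) {
  translate([0, 0, 401]) cube([282, 302, 37]);
  translate([19, 19, 0]) cylinder(h = 401, r = 19);
  translate([263, 19, 0]) cylinder(h = 401, r = 19);
  translate([19, 283, 0]) cylinder(h = 401, r = 19);
  translate([263, 283, 0]) cylinder(h = 401, r = 19);
}
translate([-442, 309, 0]) {
  translate([0, 0, 401]) cube([282, 302, 37]);
  translate([19, 19, 0]) cylinder(h = 401, r = 19);
  translate([263, 19, 0]) cylinder(h = 401, r = 19);
  translate([19, 283, 0]) cylinder(h = 401, r = 19);
  translate([263, 283, 0]) cylinder(h = 401, r = 19);
}
translate([792, 309, 0]) {
  translate([0, 0, 401]) cube([282, 302, 37]);
  translate([19, 19, 0]) cylinder(h = 401, r = 19);
  translate([263, 19, 0]) cylinder(h = 401, r = 19);
  translate([19, 283, 0]) cylinder(h = 401, r = 19);
  translate([263, 283, 0]) cylinder(h = 401, r = 19);
}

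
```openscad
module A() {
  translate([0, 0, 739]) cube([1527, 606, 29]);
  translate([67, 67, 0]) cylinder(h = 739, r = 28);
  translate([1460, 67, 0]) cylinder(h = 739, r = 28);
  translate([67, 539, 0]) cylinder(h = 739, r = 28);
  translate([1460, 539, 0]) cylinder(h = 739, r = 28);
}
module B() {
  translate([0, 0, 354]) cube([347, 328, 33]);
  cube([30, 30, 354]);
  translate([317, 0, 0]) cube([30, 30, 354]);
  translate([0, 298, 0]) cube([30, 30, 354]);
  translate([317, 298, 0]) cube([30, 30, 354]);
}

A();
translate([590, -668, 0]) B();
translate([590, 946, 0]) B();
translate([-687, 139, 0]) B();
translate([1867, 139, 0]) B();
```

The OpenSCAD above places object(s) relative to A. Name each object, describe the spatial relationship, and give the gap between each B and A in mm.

Each stool's nearest face is 340 mm from the table's bounding box.

A is a table. B is a stool. Four stools sit around the table at the −y, +y, −x, +x sides. The gap between each stool and the table is 340 mm.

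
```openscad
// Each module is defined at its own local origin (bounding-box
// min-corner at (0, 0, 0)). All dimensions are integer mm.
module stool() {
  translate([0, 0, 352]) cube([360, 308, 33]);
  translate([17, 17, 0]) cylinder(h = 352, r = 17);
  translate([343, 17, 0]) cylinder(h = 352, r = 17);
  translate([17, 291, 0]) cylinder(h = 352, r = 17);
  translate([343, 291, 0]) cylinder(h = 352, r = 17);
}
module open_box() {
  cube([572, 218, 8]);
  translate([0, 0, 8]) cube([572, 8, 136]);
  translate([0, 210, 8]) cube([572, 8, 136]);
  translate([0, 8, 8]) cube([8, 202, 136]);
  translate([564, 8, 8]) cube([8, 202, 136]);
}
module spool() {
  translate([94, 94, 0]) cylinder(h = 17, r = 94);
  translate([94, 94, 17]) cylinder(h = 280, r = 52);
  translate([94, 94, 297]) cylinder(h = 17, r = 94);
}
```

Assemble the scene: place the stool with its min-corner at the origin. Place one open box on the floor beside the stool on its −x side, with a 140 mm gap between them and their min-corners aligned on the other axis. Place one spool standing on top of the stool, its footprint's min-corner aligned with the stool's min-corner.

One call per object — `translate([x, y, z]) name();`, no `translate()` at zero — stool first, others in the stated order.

stool();
translate([-712, 0, 0]) open_box();
translate([0, 0, 385]) spool();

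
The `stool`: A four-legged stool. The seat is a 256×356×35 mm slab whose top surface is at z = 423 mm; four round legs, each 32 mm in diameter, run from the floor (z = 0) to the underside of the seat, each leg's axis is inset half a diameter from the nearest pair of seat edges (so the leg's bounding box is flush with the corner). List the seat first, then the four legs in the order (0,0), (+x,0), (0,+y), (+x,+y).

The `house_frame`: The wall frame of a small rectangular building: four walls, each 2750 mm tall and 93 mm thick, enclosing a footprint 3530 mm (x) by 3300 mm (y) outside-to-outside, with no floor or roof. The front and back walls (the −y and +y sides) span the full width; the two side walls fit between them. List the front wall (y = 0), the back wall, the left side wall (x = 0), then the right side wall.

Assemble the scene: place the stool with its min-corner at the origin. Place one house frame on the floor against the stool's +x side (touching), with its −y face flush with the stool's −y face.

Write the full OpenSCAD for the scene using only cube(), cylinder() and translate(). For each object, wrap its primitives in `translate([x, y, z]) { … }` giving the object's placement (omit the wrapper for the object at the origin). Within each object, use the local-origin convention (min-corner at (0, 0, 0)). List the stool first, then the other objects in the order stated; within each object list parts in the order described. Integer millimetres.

translate([0, 0, 388]) cube([256, 356, 35]);
translate([16, 16, 0]) cylinder(h = 388, r = 16);
translate([240, 16, 0]) cylinder(h = 388, r = 16);
translate([16, 340, 0]) cylinder(h = 388, r = 16);
translate([240, 340, 0]) cylinder(h = 388, r = 16);
translate([256, 0, 0]) {
  cube([3530, 93, 2750]);
  translate([0, 3207, 0]) cube([3530, 93, 2750]);
  translate([0, 93, 0]) cube([93, 3114, 2750]);
  translate([3437, 93, 0]) cube([93, 3114, 2750]);
}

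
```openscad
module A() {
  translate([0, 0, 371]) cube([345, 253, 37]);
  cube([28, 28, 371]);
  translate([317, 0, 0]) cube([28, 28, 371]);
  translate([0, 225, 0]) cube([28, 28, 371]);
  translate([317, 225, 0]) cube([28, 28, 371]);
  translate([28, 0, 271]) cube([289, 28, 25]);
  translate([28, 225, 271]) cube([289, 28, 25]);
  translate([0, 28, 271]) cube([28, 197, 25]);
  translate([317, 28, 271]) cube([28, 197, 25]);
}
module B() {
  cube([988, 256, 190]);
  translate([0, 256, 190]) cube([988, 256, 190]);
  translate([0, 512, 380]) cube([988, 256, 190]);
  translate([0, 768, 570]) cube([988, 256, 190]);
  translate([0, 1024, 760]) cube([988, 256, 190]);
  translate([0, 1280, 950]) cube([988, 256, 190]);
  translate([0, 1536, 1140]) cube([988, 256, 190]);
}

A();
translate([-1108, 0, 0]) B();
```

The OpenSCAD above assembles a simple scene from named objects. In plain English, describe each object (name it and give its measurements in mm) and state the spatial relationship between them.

A is a four-legged stool. The seat is 345×253 mm, 37 mm thick, top at z = 408 mm. It stands on four square legs, each 28×28 mm in cross-section, from z = 0 to the seat underside, each flush with a corner of the seat. Four stretchers, 28 mm wide and 25 mm tall, connect adjacent legs with their undersides at z = 271 mm, each running between the inner faces of the legs it joins and aligned with the legs' outer faces on the other axis.

B is a straight staircase of 7 solid steps. Each step is 988 mm wide (x), 256 mm deep (y, the going) and 190 mm tall (the rise). The first step rests on the floor; each subsequent step sits one going further in +y and one rise higher in +z, directly behind and above the previous step with no overlap.

The staircase is on the floor beside the stool on its −x side.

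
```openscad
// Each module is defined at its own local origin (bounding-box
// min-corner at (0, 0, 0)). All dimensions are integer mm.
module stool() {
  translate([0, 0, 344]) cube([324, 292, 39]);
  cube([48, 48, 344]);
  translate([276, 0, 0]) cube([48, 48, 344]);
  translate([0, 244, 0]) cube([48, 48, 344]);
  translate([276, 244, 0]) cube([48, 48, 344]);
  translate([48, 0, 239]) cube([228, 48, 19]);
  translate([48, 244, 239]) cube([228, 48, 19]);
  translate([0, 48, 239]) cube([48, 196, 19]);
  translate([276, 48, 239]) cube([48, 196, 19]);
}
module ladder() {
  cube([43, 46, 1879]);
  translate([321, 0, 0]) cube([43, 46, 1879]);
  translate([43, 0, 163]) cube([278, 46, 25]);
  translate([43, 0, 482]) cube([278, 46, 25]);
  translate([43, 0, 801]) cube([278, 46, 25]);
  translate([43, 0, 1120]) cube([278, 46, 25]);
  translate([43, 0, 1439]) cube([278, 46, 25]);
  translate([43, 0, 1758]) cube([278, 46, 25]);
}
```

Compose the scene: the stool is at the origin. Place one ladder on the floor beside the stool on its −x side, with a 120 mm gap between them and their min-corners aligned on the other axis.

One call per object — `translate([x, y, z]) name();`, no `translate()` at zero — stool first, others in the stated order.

stool();
translate([-484, 0, 0]) ladder();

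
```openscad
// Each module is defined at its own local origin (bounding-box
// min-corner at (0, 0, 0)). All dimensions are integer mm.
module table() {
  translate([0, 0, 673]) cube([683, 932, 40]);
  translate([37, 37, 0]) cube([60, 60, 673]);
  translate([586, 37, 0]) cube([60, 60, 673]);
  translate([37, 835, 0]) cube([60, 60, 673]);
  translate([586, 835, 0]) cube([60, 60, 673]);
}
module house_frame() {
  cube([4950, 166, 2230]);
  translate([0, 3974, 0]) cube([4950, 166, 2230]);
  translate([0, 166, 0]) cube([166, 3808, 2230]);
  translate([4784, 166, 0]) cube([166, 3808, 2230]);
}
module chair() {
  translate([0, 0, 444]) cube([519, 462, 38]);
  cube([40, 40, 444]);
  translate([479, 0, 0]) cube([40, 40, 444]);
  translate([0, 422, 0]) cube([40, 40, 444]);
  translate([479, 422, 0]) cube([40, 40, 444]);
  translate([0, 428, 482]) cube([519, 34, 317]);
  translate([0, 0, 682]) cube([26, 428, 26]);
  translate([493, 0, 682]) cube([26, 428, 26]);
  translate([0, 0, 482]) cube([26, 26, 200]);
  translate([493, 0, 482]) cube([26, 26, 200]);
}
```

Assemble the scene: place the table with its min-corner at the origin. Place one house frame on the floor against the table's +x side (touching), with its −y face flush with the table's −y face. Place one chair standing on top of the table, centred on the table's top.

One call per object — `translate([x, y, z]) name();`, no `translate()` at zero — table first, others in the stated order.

table();
translate([683, 0, 0]) house_frame();
translate([82, 235, 713]) chair();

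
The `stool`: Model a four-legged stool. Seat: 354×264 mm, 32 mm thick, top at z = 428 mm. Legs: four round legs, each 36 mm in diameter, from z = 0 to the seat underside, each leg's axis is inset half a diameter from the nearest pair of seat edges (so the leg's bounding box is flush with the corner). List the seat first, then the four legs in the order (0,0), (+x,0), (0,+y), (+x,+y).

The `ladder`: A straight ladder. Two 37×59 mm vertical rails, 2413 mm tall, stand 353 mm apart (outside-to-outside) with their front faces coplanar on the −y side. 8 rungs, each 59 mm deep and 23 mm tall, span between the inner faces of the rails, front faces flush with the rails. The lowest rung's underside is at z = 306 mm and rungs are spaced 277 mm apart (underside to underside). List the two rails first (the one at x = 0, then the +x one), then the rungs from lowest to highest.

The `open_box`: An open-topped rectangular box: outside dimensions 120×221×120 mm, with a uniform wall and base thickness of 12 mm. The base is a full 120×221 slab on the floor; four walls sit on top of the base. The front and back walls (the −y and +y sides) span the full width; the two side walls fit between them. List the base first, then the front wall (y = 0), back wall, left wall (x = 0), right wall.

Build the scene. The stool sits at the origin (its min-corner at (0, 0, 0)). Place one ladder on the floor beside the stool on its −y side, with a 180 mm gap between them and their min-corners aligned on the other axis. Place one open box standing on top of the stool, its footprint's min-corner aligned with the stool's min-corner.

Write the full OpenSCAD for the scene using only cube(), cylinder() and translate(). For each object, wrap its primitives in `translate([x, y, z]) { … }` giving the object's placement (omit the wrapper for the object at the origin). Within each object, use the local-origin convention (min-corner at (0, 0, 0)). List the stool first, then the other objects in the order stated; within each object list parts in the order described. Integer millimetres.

translate([0, 0, 396]) cube([354, 264, 32]);
translate([18, 18, 0]) cylinder(h = 396, r = 18);
translate([336, 18, 0]) cylinder(h = 396, r = 18);
translate([18, 246, 0]) cylinder(h = 396, r = 18);
translate([336, 246, 0]) cylinder(h = 396, r = 18);
translate([0, -239, 0]) {
  cube([37, 59, 2413]);
  translate([316, 0, 0]) cube([37, 59, 2413]);
  translate([37, 0, 306]) cube([279, 59, 23]);
  translate([37, 0, 583]) cube([279, 59, 23]);
  translate([37, 0, 860]) cube([279, 59, 23]);
  translate([37, 0, 1137]) cube([279, 59, 23]);
  translate([37, 0, 1414]) cube([279, 59, 23]);
  translate([37, 0, 1691]) cube([279, 59, 23]);
  translate([37, 0, 1968]) cube([279, 59, 23]);
  translate([37, 0, 2245]) cube([279, 59, 23]);
}
translate([0, 0, 428]) {
  cube([120, 221, 12]);
  translate([0, 0, 12]) cube([120, 12, 108]);
  translate([0, 209, 12]) cube([120, 12, 108]);
  translate([0, 12, 12]) cube([12, 197, 108]);
  translate([108, 12, 12]) cube([12, 197, 108]);
}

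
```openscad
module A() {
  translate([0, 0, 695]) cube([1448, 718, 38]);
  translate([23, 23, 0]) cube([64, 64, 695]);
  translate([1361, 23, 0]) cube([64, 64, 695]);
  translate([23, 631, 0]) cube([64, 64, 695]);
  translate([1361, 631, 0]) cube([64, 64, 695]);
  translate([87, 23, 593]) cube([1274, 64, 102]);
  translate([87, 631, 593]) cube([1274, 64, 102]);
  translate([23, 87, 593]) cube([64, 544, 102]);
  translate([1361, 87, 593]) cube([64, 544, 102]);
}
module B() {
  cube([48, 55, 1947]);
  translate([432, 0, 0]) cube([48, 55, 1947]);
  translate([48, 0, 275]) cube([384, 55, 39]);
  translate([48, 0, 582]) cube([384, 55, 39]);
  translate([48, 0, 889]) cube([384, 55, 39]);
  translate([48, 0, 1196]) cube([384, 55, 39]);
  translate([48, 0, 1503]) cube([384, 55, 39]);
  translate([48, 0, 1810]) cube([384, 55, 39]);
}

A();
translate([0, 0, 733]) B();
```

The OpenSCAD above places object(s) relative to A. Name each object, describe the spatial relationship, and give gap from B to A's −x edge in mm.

A is a table. B is a ladder. The ladder is on top of the table. The gap from the ladder to the table's −x edge is 0 mm.

The ladder's min-x is at 0; the table's min-x is 0; gap = 0 mm.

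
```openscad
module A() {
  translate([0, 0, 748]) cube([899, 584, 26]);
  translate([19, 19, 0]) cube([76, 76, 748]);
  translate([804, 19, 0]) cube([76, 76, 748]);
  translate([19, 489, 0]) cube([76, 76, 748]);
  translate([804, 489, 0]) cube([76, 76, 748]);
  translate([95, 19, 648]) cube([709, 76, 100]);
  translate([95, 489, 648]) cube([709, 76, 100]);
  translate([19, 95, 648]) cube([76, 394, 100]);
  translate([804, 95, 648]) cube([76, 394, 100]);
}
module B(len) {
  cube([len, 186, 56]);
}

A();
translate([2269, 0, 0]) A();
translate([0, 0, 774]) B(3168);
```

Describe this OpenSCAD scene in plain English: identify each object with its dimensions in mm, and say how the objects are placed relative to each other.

A is a rectangular dining table. The top is 899×584×26 mm with its upper surface at z = 774 mm. It stands on four 76×76 mm square legs, each inset 19 mm from the nearest pair of top edges, running from the floor to the underside of the top. Four apron rails, 76 mm thick and 100 mm tall, run between adjacent legs with their top edges flush with the underside of the top and their outer faces flush with the legs' outer faces.

B is a rectangular beam 3168 mm long (x), 186 mm deep (y), 56 mm thick (z).

The beam spans the tops of two tables placed 1370 mm apart, resting at z = 774 mm.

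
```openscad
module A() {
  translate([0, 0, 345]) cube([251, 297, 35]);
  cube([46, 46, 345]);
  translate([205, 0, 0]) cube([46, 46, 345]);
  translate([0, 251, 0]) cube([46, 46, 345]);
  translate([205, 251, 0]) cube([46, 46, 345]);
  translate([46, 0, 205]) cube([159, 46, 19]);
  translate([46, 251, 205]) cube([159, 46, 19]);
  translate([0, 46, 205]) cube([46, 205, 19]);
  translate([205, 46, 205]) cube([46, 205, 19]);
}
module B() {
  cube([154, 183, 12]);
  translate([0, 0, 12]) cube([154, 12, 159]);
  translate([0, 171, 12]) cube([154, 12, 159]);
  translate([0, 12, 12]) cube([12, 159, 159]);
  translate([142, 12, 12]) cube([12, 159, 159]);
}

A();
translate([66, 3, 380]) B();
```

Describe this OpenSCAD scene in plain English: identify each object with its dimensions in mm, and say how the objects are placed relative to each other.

A is a simple wooden stool: a rectangular seat 251 mm (x) by 297 mm (y), 35 mm thick, top face at z = 380 mm, on four square legs, each 46×46 mm in cross-section. The legs rest on z = 0, each flush with a corner of the seat. Four stretchers, 46 mm wide and 19 mm tall, connect adjacent legs with their undersides at z = 205 mm, each running between the inner faces of the legs it joins and aligned with the legs' outer faces on the other axis.

B is an open storage box with external size 154×183×171 mm and wall thickness 12 mm (the base is also 12 mm thick). The base covers the whole footprint; the four walls stand on the base, with the y-facing walls full-width and the x-facing walls fitting between their inner faces.

The open box is on top of the stool.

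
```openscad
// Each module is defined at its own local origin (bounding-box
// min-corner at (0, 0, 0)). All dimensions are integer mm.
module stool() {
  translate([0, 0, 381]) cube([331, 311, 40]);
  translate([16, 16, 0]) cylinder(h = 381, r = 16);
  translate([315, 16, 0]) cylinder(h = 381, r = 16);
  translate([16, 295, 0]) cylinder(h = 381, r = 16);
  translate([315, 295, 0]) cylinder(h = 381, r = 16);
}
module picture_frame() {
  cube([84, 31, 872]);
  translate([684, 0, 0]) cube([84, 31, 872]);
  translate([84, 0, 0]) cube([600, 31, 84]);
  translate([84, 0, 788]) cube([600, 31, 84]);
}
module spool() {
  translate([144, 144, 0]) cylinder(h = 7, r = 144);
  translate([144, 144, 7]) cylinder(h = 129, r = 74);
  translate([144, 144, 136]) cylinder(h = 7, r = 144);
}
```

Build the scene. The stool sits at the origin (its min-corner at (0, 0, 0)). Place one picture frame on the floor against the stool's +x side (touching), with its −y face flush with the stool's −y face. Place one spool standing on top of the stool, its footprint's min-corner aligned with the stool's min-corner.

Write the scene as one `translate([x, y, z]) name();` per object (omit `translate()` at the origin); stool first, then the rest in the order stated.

stool();
translate([331, 0, 0]) picture_frame();
translate([0, 0, 421]) spool();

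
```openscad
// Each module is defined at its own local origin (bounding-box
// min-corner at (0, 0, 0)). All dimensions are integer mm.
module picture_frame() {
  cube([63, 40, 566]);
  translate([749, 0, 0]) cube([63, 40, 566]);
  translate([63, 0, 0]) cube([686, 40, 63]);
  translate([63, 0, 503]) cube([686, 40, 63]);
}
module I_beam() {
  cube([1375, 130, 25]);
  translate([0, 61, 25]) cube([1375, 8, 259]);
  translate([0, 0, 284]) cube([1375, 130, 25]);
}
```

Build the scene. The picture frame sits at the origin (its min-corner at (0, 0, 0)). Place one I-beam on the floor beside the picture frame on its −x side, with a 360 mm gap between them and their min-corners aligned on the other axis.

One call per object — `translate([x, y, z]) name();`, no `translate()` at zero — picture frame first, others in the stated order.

picture_frame();
translate([-1735, 0, 0]) I_beam();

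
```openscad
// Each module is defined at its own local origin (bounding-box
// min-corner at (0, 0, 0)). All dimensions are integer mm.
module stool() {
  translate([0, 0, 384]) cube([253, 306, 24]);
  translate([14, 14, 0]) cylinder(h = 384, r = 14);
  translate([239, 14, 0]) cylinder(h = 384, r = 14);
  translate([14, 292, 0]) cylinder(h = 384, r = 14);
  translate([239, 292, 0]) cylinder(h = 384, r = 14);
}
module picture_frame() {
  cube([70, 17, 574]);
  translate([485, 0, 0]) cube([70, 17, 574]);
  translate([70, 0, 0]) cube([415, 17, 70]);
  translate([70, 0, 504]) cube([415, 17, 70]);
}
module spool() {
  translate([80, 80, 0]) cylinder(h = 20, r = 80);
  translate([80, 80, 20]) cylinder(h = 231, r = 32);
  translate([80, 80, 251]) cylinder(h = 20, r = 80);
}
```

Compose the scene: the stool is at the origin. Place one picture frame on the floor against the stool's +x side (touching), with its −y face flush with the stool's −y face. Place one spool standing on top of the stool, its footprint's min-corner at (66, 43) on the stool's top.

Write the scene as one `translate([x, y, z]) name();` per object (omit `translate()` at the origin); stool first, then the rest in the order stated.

stool();
translate([253, 0, 0]) picture_frame();
translate([66, 43, 408]) spool();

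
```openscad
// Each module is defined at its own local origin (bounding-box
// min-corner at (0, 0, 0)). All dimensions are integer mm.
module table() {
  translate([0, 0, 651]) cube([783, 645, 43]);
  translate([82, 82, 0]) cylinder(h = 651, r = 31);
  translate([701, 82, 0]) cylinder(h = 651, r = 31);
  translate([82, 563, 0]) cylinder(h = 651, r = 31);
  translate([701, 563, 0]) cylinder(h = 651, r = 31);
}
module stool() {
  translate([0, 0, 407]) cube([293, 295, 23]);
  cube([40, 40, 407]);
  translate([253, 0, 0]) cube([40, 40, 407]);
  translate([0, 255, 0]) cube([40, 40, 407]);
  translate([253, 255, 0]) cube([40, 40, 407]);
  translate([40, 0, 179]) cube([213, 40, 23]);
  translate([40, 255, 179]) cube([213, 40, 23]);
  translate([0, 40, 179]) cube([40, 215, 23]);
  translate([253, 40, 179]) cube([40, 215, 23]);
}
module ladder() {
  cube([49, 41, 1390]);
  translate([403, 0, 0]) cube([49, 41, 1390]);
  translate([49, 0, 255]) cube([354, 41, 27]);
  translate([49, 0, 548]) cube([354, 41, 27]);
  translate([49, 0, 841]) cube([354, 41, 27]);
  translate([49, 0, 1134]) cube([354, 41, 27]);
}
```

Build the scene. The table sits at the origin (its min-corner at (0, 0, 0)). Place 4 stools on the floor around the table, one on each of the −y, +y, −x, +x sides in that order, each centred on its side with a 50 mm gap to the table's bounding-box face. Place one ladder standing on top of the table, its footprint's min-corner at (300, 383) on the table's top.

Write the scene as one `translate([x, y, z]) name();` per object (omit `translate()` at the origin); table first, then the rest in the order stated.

table();
translate([245, -345, 0]) stool();
translate([245, 695, 0]) stool();
translate([-343, 175, 0]) stool();
translate([833, 175, 0]) stool();
translate([300, 383, 694]) ladder();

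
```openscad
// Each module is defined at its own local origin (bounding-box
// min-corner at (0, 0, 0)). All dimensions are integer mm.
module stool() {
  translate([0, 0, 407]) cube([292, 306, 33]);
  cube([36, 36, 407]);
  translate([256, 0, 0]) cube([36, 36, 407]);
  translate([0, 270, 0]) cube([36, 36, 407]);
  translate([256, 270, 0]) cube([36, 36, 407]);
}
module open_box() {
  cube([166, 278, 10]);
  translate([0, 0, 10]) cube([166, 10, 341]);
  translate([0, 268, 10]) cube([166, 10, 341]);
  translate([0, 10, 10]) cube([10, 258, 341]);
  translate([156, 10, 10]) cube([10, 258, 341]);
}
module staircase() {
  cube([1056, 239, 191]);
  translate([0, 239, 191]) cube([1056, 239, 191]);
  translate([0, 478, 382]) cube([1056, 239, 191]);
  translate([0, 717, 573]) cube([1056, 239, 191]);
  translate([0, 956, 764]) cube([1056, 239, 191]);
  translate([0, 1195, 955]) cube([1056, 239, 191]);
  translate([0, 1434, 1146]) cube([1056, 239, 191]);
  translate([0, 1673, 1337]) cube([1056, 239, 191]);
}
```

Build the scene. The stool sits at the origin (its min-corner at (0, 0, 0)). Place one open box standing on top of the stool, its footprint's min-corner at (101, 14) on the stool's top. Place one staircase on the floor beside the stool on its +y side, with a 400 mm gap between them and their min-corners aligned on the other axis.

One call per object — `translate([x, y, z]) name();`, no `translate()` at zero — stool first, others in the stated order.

stool();
translate([101, 14, 440]) open_box();
translate([0, 706, 0]) staircase();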